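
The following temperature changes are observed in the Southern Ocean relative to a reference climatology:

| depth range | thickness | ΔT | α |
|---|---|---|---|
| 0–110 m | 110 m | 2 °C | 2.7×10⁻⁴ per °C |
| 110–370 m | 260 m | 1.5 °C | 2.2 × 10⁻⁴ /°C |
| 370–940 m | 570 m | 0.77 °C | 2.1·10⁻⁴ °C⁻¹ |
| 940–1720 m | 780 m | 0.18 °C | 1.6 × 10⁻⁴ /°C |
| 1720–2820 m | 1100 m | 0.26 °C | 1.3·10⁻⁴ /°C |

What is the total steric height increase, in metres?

Δh = 0.297 m

2.7×10⁻⁴ × 110 × 2 = 0.05940 m
110–370 m: 2.2×10⁻⁴ × 1.5 × 260 = 0.08580 m
Layer 3: 0.77 × 570 × 2.1×10⁻⁴ = 0.092169 m
940–1720 m: 0.18 × 1.6×10⁻⁴ × 780 = 0.022464 m
0.26 × 1.3×10⁻⁴ × 1100 = 0.03718 m
Δh = 0.05940 + 0.08580 + 0.092169 + 0.022464 + 0.03718 = 0.297013 m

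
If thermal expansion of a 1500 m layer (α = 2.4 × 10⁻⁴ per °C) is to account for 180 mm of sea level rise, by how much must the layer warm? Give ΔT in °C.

0.500 °C

ΔT = Δh/(αH) = 0.18 / (2.4×10⁻⁴ × 1500) = 0.5000 °C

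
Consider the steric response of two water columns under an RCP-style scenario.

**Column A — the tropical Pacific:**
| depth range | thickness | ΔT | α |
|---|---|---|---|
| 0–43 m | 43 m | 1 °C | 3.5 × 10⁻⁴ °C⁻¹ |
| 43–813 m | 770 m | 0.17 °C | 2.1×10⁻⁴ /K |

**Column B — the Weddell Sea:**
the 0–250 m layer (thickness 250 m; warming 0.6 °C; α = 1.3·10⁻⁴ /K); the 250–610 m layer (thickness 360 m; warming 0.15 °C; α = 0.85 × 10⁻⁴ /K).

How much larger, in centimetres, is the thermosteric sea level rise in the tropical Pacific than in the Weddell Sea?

A Layer 1: 3.5×10⁻⁴ × 1 × 43 = 0.01505 m
A Layer 2: 2.1×10⁻⁴ × 0.17 × 770 = 0.027489 m
A total: 0.042539 m
B 250 × 1.3×10⁻⁴ × 0.6 = 0.01950 m
B Layer 2: 0.15 × 360 × 0.85×10⁻⁴ = 0.00459 m
B total: 0.02409 m
Difference: 0.042539 − 0.02409 = 0.018449 m

Δh_A − Δh_B ≈ 1.84 cm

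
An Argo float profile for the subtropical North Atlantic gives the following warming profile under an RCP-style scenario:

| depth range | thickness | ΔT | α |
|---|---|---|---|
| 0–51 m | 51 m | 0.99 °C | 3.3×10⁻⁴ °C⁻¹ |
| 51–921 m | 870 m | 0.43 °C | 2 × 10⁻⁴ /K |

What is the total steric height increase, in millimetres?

0.99 × 51 × 3.3×10⁻⁴ = 0.0166617 m
870 × 2×10⁻⁴ × 0.43 = 0.07482 m
Δh = 0.0166617 + 0.07482 = 0.0914817 m

91 mm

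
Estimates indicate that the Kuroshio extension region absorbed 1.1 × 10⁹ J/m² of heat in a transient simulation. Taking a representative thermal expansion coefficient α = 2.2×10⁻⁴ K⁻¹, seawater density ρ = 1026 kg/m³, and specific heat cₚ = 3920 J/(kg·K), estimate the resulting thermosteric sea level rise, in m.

Δh ≈ 0.0602 m

Δh = αQ/(ρcₚ) = 2.2×10⁻⁴ × 1.1×10⁹ / (1026 × 3920) ≈ 0.06017 m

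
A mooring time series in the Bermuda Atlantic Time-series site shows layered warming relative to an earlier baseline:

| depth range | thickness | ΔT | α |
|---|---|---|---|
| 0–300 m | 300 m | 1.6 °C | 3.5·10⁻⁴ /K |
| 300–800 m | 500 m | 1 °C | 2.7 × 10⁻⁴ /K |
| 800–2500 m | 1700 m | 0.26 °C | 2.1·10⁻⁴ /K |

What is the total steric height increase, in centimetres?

Layer 1: 1.6 × 3.5×10⁻⁴ × 300 = 0.16800 m
Layer 2: 500 × 1 × 2.7×10⁻⁴ = 0.13500 m
800–2500 m: 1700 × 0.26 × 2.1×10⁻⁴ = 0.09282 m
Δh = 0.16800 + 0.13500 + 0.09282 = 0.39582 m

39.6 cm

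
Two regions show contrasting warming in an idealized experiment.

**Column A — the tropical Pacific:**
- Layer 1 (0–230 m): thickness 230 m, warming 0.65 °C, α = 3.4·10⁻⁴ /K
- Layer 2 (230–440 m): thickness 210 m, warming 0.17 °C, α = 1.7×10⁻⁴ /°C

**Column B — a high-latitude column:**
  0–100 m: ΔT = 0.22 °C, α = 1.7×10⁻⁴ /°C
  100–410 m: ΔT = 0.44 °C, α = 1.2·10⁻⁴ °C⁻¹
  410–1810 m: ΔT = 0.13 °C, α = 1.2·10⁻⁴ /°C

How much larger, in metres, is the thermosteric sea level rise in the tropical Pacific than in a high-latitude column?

A Layer 1: 3.4×10⁻⁴ × 0.65 × 230 = 0.05083 m
A 0.17 × 1.7×10⁻⁴ × 210 = 0.006069 m
A total: 0.056899 m
B Layer 1: 1.7×10⁻⁴ × 0.22 × 100 = 0.00374 m
B 0.44 × 310 × 1.2×10⁻⁴ = 0.016368 m
B Layer 3: 1400 × 0.13 × 1.2×10⁻⁴ = 0.02184 m
B total: 0.041948 m
Difference: 0.056899 − 0.041948 = 0.014951 m

0.0150 m larger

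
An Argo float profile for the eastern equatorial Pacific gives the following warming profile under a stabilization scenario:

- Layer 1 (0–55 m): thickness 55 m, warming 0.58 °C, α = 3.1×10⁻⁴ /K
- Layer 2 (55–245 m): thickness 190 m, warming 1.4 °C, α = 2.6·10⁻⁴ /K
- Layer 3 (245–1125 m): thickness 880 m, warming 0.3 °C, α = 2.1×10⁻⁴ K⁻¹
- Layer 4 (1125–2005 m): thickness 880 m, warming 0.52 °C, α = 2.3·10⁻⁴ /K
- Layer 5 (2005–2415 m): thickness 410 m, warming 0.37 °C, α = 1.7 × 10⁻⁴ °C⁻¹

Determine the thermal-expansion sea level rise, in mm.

about 266 mm

55 × 0.58 × 3.1×10⁻⁴ = 0.009889 m
1.4 × 2.6×10⁻⁴ × 190 = 0.06916 m
Layer 3: 0.3 × 880 × 2.1×10⁻⁴ = 0.05544 m
1125–2005 m: 880 × 0.52 × 2.3×10⁻⁴ = 0.105248 m
2005–2415 m: 1.7×10⁻⁴ × 410 × 0.37 = 0.025789 m
Δh = 0.009889 + 0.06916 + 0.05544 + 0.105248 + 0.025789 = 0.265526 m ≈ 266 mm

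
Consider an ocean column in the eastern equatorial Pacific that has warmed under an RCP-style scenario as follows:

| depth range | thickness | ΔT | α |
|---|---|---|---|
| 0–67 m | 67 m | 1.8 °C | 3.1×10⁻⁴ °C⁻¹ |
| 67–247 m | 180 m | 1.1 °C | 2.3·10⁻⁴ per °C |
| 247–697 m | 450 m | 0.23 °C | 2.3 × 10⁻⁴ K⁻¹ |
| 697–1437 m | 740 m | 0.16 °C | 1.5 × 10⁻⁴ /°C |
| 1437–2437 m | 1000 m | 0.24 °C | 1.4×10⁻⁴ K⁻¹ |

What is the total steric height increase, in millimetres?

3.1×10⁻⁴ × 1.8 × 67 = 0.037386 m
67–247 m: 180 × 1.1 × 2.3×10⁻⁴ = 0.04554 m
Layer 3: 2.3×10⁻⁴ × 450 × 0.23 = 0.023805 m
697–1437 m: 0.16 × 740 × 1.5×10⁻⁴ = 0.01776 m
Layer 5: 1.4×10⁻⁴ × 0.24 × 1000 = 0.03360 m
Δh = 0.037386 + 0.04554 + 0.023805 + 0.01776 + 0.03360 = 0.158091 m

158 mm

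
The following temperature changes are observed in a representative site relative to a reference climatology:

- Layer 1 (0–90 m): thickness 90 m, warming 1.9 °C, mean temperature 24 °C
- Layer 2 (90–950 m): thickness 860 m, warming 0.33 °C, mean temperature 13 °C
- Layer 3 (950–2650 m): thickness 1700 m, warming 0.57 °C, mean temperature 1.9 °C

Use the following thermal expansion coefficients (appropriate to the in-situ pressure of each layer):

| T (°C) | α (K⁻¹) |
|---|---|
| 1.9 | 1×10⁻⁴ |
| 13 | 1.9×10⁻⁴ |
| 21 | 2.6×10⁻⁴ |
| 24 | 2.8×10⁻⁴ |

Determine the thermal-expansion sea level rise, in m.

about 0.199 m

Layer 1 at 24 °C → α = 2.8×10⁻⁴ K⁻¹
Layer 2 at 13 °C → α = 1.9×10⁻⁴ K⁻¹
Layer 3 at 1.9 °C → α = 1×10⁻⁴ K⁻¹
0–90 m: 1.9 × 90 × 2.8×10⁻⁴ = 0.04788 m
0.33 × 860 × 1.9×10⁻⁴ = 0.053922 m
0.57 × 1×10⁻⁴ × 1700 = 0.09690 m
Δh = 0.04788 + 0.053922 + 0.09690 = 0.198702 m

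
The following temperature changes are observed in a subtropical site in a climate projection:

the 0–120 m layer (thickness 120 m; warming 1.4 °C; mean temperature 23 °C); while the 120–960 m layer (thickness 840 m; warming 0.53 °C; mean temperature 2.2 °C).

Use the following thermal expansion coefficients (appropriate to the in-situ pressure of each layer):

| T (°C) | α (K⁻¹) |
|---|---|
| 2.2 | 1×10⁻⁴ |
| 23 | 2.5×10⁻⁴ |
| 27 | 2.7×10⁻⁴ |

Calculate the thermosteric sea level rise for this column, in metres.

about 0.0865 m

Layer 1 at 23 °C → α = 2.5×10⁻⁴ K⁻¹
Layer 2 at 2.2 °C → α = 1×10⁻⁴ K⁻¹
1.4 × 2.5×10⁻⁴ × 120 = 0.04200 m
0.53 × 840 × 1×10⁻⁴ = 0.04452 m
Δh = 0.04200 + 0.04452 = 0.08652 m ≈ 0.0865 m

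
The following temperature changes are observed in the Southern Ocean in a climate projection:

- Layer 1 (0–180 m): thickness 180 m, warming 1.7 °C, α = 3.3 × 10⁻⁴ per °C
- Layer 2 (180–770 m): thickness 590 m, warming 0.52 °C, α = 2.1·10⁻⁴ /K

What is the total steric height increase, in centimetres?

180 × 1.7 × 3.3×10⁻⁴ = 0.10098 m
2.1×10⁻⁴ × 0.52 × 590 = 0.064428 m
Δh = 0.10098 + 0.064428 = 0.165408 m

Δh = 16.5 cm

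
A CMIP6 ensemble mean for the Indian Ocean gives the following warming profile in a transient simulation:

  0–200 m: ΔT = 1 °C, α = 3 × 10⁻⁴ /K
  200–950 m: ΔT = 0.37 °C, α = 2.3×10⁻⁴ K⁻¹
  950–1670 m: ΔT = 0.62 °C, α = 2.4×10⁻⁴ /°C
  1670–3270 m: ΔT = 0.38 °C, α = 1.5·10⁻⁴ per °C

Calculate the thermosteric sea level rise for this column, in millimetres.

Δh ≈ 322 mm

Layer 1: 200 × 3×10⁻⁴ × 1 = 0.06000 m
750 × 2.3×10⁻⁴ × 0.37 = 0.063825 m
720 × 0.62 × 2.4×10⁻⁴ = 0.107136 m
1600 × 0.38 × 1.5×10⁻⁴ = 0.09120 m
Δh = 0.06000 + 0.063825 + 0.107136 + 0.09120 = 0.322161 m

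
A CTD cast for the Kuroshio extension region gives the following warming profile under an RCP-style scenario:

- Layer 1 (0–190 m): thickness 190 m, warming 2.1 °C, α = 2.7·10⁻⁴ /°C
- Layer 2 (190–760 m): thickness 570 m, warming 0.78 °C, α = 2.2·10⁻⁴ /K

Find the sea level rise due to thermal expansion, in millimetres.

Δh ≈ 210 mm

2.7×10⁻⁴ × 190 × 2.1 = 0.10773 m
570 × 2.2×10⁻⁴ × 0.78 = 0.097812 m
Δh = 0.10773 + 0.097812 = 0.205542 m ≈ 210 mm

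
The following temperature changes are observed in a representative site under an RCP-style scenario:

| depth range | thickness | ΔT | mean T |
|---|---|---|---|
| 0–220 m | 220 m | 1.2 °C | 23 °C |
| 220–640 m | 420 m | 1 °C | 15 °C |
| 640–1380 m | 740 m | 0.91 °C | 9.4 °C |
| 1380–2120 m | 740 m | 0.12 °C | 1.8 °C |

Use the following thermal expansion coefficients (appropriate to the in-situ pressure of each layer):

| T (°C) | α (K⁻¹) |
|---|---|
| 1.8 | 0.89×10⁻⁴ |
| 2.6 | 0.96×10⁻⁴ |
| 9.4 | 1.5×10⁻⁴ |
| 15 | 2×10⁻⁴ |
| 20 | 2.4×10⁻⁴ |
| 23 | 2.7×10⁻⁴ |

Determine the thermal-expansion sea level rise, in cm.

26.4 cm

Layer 1 at 23 °C → α = 2.7×10⁻⁴ K⁻¹
Layer 2 at 15 °C → α = 2×10⁻⁴ K⁻¹
Layer 3 at 9.4 °C → α = 1.5×10⁻⁴ K⁻¹
Layer 4 at 1.8 °C → α = 0.89×10⁻⁴ K⁻¹
0–220 m: 220 × 1.2 × 2.7×10⁻⁴ = 0.07128 m
1 × 420 × 2×10⁻⁴ = 0.08400 m
640–1380 m: 740 × 1.5×10⁻⁴ × 0.91 = 0.10101 m
0.89×10⁻⁴ × 0.12 × 740 = 0.0079032 m
Δh = 0.07128 + 0.08400 + 0.10101 + 0.0079032 = 0.2641932 m ≈ 26.4 cm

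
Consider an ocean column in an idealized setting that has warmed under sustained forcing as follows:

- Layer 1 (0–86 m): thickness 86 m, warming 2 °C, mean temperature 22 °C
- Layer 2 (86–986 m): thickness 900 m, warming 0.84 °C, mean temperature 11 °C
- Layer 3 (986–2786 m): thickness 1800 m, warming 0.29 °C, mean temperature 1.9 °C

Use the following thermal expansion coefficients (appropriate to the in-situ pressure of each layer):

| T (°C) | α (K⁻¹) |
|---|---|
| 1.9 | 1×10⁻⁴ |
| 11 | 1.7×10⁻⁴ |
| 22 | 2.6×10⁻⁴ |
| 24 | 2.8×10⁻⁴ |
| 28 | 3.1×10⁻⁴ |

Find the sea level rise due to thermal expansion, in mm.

230 mm

Layer 1 at 22 °C → α = 2.6×10⁻⁴ K⁻¹
Layer 2 at 11 °C → α = 1.7×10⁻⁴ K⁻¹
Layer 3 at 1.9 °C → α = 1×10⁻⁴ K⁻¹
Layer 1: 2.6×10⁻⁴ × 86 × 2 = 0.04472 m
1.7×10⁻⁴ × 900 × 0.84 = 0.12852 m
Layer 3: 1×10⁻⁴ × 0.29 × 1800 = 0.05220 m
Δh = 0.04472 + 0.12852 + 0.05220 = 0.22544 m ≈ 230 mm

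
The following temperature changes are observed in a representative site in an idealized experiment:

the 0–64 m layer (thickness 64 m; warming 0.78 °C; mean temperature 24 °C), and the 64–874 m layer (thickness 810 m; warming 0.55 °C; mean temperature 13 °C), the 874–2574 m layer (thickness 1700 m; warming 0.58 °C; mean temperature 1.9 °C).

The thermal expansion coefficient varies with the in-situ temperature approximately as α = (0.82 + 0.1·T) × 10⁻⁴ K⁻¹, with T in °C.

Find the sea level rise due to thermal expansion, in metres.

Layer 1: α = (0.82 + 0.1×24)×10⁻⁴ = 3.22×10⁻⁴ K⁻¹
Layer 2: α = (0.82 + 0.1×13)×10⁻⁴ = 2.12×10⁻⁴ K⁻¹
Layer 3: α = (0.82 + 0.1×1.9)×10⁻⁴ = 1.01×10⁻⁴ K⁻¹
0–64 m: 0.78 × 3.22×10⁻⁴ × 64 = 0.01607424 m
810 × 2.12×10⁻⁴ × 0.55 = 0.094446 m
Layer 3: 1700 × 1.01×10⁻⁴ × 0.58 = 0.099586 m
Δh = 0.01607424 + 0.094446 + 0.099586 = 0.21010624 m ≈ 0.21 m

0.21 m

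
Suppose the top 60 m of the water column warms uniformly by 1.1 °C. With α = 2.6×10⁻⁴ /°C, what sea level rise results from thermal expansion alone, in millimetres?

17.2 mm

Δh = αΔT·H = 2.6×10⁻⁴ × 1.1 × 60 = 0.01716 m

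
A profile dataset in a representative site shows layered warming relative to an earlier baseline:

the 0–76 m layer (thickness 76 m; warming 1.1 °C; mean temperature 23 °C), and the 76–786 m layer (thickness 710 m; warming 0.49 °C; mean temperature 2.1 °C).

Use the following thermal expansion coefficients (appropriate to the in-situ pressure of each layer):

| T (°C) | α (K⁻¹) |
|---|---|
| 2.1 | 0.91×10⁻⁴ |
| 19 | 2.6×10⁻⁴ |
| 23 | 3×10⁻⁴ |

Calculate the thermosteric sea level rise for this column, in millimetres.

about 57 mm

Layer 1 at 23 °C → α = 3×10⁻⁴ K⁻¹
Layer 2 at 2.1 °C → α = 0.91×10⁻⁴ K⁻¹
0–76 m: 1.1 × 76 × 3×10⁻⁴ = 0.02508 m
0.91×10⁻⁴ × 710 × 0.49 = 0.0316589 m
Δh = 0.02508 + 0.0316589 = 0.0567389 m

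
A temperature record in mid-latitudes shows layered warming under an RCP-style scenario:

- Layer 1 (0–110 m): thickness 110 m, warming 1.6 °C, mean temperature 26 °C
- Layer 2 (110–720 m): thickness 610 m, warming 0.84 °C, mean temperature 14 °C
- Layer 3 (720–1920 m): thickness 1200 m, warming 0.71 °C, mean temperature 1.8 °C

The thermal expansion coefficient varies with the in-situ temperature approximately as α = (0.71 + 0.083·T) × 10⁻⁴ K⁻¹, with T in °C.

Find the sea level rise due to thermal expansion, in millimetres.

220 mm of thermosteric rise

Layer 1: α = (0.71 + 0.083×26)×10⁻⁴ = 2.868×10⁻⁴ K⁻¹
Layer 2: α = (0.71 + 0.083×14)×10⁻⁴ = 1.872×10⁻⁴ K⁻¹
Layer 3: α = (0.71 + 0.083×1.8)×10⁻⁴ = 0.8594×10⁻⁴ K⁻¹
110 × 1.6 × 2.868×10⁻⁴ = 0.0504768 m
110–720 m: 610 × 0.84 × 1.872×10⁻⁴ = 0.09592128 m
Layer 3: 1200 × 0.71 × 0.8594×10⁻⁴ = 0.07322088 m
Δh = 0.0504768 + 0.09592128 + 0.07322088 = 0.21961896 m ≈ 220 mm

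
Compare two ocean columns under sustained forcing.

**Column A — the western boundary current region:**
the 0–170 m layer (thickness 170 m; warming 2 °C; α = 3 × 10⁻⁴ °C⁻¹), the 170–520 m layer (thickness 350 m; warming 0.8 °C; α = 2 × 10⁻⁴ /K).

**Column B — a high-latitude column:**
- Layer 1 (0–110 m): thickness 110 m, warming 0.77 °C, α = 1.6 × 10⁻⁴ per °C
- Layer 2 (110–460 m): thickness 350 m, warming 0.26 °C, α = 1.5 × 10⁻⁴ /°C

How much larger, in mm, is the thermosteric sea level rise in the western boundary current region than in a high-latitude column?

A 0–170 m: 170 × 3×10⁻⁴ × 2 = 0.10200 m
A 170–520 m: 2×10⁻⁴ × 350 × 0.8 = 0.05600 m
A total: 0.15800 m
B 0–110 m: 1.6×10⁻⁴ × 110 × 0.77 = 0.013552 m
B Layer 2: 350 × 1.5×10⁻⁴ × 0.26 = 0.01365 m
B total: 0.027202 m
Difference: 0.15800 − 0.027202 = 0.130798 m

Δh_A − Δh_B ≈ 131 mm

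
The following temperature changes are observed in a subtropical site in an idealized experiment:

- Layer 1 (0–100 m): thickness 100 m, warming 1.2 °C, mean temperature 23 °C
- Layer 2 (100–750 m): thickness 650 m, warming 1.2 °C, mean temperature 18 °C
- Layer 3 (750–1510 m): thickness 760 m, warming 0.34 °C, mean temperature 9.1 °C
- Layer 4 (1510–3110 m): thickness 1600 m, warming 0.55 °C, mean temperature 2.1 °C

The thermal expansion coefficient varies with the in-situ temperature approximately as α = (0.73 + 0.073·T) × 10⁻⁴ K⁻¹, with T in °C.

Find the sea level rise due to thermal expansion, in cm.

30.2 cm

Layer 1: α = (0.73 + 0.073×23)×10⁻⁴ = 2.409×10⁻⁴ K⁻¹
Layer 2: α = (0.73 + 0.073×18)×10⁻⁴ = 2.044×10⁻⁴ K⁻¹
Layer 3: α = (0.73 + 0.073×9.1)×10⁻⁴ = 1.3943×10⁻⁴ K⁻¹
Layer 4: α = (0.73 + 0.073×2.1)×10⁻⁴ = 0.8833×10⁻⁴ K⁻¹
1.2 × 2.409×10⁻⁴ × 100 = 0.028908 m
100–750 m: 1.2 × 2.044×10⁻⁴ × 650 = 0.159432 m
Layer 3: 760 × 1.3943×10⁻⁴ × 0.34 = 0.036028712 m
0.8833×10⁻⁴ × 1600 × 0.55 = 0.0777304 m
Δh = 0.028908 + 0.159432 + 0.036028712 + 0.0777304 = 0.302099112 m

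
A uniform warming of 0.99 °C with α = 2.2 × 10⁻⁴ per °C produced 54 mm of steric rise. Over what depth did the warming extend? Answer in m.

H ≈ 248 m

H = Δh/(αΔT) = 0.054 / (2.2×10⁻⁴ × 0.99) ≈ 247.9 m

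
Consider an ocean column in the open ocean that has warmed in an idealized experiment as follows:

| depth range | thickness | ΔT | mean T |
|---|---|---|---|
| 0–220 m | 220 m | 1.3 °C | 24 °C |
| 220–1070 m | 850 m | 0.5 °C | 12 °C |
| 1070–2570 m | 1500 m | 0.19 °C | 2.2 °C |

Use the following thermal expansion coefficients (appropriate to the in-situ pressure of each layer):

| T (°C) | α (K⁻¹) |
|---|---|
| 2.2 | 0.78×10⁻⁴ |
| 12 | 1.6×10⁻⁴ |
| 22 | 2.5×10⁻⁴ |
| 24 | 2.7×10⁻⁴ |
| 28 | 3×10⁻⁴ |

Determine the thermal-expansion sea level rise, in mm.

Layer 1 at 24 °C → α = 2.7×10⁻⁴ K⁻¹
Layer 2 at 12 °C → α = 1.6×10⁻⁴ K⁻¹
Layer 3 at 2.2 °C → α = 0.78×10⁻⁴ K⁻¹
1.3 × 220 × 2.7×10⁻⁴ = 0.07722 m
220–1070 m: 850 × 0.5 × 1.6×10⁻⁴ = 0.06800 m
1070–2570 m: 1500 × 0.19 × 0.78×10⁻⁴ = 0.02223 m
Δh = 0.07722 + 0.06800 + 0.02223 = 0.16745 m

about 167 mm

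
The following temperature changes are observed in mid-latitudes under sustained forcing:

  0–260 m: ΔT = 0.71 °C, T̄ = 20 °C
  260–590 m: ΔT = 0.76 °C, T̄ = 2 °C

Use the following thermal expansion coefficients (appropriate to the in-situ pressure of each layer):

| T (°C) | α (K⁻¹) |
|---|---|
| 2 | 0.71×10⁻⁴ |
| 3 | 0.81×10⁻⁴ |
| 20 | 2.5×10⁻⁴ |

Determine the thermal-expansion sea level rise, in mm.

Layer 1 at 20 °C → α = 2.5×10⁻⁴ K⁻¹
Layer 2 at 2 °C → α = 0.71×10⁻⁴ K⁻¹
Layer 1: 260 × 2.5×10⁻⁴ × 0.71 = 0.04615 m
260–590 m: 0.71×10⁻⁴ × 330 × 0.76 = 0.0178068 m
Δh = 0.04615 + 0.0178068 = 0.0639568 m

about 64.0 mm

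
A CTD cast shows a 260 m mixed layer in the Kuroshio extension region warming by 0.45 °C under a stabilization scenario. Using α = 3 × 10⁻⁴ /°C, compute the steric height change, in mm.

35.1 mm of thermosteric rise

Δh = αΔT·H = 3×10⁻⁴ × 0.45 × 260 = 0.03510 m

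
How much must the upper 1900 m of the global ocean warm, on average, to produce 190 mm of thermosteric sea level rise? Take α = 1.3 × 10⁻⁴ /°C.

ΔT = Δh/(αH) = 0.19 / (1.3×10⁻⁴ × 1900) ≈ 0.7692 K

0.769 K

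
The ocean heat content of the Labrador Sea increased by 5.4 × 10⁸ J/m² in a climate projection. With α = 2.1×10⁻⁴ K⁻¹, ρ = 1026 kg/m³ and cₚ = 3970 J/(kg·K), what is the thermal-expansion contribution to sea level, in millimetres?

Δh = 27.8 mm

Δh = αQ/(ρcₚ) = 2.1×10⁻⁴ × 5.4×10⁸ / (1026 × 3970) ≈ 0.02784 m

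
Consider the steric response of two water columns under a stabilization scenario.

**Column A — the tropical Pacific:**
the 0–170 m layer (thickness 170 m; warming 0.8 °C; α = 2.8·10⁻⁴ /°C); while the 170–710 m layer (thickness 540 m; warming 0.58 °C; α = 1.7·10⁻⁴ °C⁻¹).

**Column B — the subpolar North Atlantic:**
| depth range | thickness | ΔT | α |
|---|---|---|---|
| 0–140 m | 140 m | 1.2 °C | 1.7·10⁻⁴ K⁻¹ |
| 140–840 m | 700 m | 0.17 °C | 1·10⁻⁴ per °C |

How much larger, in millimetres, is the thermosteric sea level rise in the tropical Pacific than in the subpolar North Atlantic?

50.9 mm larger

A Layer 1: 2.8×10⁻⁴ × 170 × 0.8 = 0.03808 m
A 170–710 m: 1.7×10⁻⁴ × 0.58 × 540 = 0.053244 m
A total: 0.091324 m
B Layer 1: 140 × 1.7×10⁻⁴ × 1.2 = 0.02856 m
B Layer 2: 1×10⁻⁴ × 0.17 × 700 = 0.01190 m
B total: 0.04046 m
Difference: 0.091324 − 0.04046 = 0.050864 m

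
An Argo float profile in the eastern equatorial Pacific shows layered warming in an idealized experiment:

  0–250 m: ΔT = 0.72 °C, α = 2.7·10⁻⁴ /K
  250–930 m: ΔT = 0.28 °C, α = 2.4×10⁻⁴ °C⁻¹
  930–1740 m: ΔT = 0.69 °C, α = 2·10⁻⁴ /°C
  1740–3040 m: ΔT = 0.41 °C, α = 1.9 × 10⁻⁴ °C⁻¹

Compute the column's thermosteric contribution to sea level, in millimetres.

307 mm of thermosteric rise

Layer 1: 250 × 0.72 × 2.7×10⁻⁴ = 0.04860 m
2.4×10⁻⁴ × 680 × 0.28 = 0.045696 m
930–1740 m: 0.69 × 810 × 2×10⁻⁴ = 0.11178 m
Layer 4: 1.9×10⁻⁴ × 0.41 × 1300 = 0.10127 m
Δh = 0.04860 + 0.045696 + 0.11178 + 0.10127 = 0.307346 m ≈ 307 mm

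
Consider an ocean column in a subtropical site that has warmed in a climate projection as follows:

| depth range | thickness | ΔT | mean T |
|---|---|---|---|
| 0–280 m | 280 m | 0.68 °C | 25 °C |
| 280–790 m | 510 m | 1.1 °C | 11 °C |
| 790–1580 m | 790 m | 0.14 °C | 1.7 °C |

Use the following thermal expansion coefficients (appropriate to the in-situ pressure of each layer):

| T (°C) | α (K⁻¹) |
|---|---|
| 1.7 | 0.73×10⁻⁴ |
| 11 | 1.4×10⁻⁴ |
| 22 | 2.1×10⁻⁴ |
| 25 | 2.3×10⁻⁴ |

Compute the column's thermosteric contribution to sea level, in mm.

Δh = 130 mm

Layer 1 at 25 °C → α = 2.3×10⁻⁴ K⁻¹
Layer 2 at 11 °C → α = 1.4×10⁻⁴ K⁻¹
Layer 3 at 1.7 °C → α = 0.73×10⁻⁴ K⁻¹
280 × 2.3×10⁻⁴ × 0.68 = 0.043792 m
510 × 1.1 × 1.4×10⁻⁴ = 0.07854 m
790–1580 m: 790 × 0.14 × 0.73×10⁻⁴ = 0.0080738 m
Δh = 0.043792 + 0.07854 + 0.0080738 = 0.1304058 m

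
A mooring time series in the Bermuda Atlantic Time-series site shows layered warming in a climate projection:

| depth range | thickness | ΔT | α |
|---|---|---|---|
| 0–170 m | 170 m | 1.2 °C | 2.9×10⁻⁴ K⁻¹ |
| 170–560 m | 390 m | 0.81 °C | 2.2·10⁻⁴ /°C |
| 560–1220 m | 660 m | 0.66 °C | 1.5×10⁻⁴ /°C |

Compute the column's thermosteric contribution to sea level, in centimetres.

Layer 1: 1.2 × 2.9×10⁻⁴ × 170 = 0.05916 m
Layer 2: 390 × 0.81 × 2.2×10⁻⁴ = 0.069498 m
660 × 1.5×10⁻⁴ × 0.66 = 0.06534 m
Δh = 0.05916 + 0.069498 + 0.06534 = 0.193998 m ≈ 19.4 cm

19.4 cm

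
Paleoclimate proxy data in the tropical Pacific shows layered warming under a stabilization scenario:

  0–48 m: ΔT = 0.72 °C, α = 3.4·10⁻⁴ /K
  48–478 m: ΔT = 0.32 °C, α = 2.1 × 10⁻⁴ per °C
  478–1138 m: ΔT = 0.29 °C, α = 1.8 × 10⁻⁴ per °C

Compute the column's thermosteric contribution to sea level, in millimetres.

3.4×10⁻⁴ × 48 × 0.72 = 0.0117504 m
48–478 m: 2.1×10⁻⁴ × 0.32 × 430 = 0.028896 m
1.8×10⁻⁴ × 660 × 0.29 = 0.034452 m
Δh = 0.0117504 + 0.028896 + 0.034452 = 0.0750984 m ≈ 75.1 mm

Δh = 75.1 mm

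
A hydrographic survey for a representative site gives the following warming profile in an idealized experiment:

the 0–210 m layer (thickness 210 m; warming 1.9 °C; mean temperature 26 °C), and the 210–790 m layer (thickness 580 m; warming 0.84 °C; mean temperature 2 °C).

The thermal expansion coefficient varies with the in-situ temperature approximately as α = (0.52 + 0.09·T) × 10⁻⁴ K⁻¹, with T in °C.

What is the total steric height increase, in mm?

Layer 1: α = (0.52 + 0.09×26)×10⁻⁴ = 2.86×10⁻⁴ K⁻¹
Layer 2: α = (0.52 + 0.09×2)×10⁻⁴ = 0.7×10⁻⁴ K⁻¹
Layer 1: 210 × 1.9 × 2.86×10⁻⁴ = 0.114114 m
210–790 m: 0.84 × 0.7×10⁻⁴ × 580 = 0.034104 m
Δh = 0.114114 + 0.034104 = 0.148218 m

150 mm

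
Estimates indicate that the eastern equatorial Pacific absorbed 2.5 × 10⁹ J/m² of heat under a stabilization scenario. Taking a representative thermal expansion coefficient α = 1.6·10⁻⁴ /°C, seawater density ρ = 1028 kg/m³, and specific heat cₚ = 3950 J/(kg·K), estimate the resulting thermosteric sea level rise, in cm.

Δh = αQ/(ρcₚ) = 1.6×10⁻⁴ × 2.5×10⁹ / (1028 × 3950) ≈ 0.098508 m

Δh ≈ 9.85 cm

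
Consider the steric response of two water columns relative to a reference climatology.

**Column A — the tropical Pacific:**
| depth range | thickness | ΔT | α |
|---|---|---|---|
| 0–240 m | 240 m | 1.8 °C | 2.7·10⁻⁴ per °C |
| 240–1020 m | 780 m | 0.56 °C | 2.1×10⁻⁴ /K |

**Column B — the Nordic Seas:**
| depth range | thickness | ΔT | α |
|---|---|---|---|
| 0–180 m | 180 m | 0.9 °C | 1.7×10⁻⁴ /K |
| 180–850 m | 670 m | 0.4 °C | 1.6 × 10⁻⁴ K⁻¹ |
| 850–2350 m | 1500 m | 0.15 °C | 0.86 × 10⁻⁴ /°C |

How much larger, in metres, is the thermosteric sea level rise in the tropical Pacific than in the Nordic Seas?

A 0–240 m: 2.7×10⁻⁴ × 1.8 × 240 = 0.11664 m
A Layer 2: 0.56 × 2.1×10⁻⁴ × 780 = 0.091728 m
A total: 0.208368 m
B 0.9 × 1.7×10⁻⁴ × 180 = 0.02754 m
B 670 × 0.4 × 1.6×10⁻⁴ = 0.04288 m
B 1500 × 0.86×10⁻⁴ × 0.15 = 0.01935 m
B total: 0.08977 m
Difference: 0.208368 − 0.08977 = 0.118598 m

Δh_A − Δh_B ≈ 0.119 m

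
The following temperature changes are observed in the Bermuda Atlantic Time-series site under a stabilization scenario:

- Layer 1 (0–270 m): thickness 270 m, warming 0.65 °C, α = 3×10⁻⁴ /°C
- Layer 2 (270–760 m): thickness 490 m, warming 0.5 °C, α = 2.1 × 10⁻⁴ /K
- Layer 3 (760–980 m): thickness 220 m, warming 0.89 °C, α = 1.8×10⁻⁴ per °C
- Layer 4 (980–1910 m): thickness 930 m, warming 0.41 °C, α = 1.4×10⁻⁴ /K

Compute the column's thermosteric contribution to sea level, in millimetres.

270 × 3×10⁻⁴ × 0.65 = 0.05265 m
270–760 m: 0.5 × 2.1×10⁻⁴ × 490 = 0.05145 m
Layer 3: 220 × 0.89 × 1.8×10⁻⁴ = 0.035244 m
Layer 4: 0.41 × 1.4×10⁻⁴ × 930 = 0.053382 m
Δh = 0.05265 + 0.05145 + 0.035244 + 0.053382 = 0.192726 m

193 mm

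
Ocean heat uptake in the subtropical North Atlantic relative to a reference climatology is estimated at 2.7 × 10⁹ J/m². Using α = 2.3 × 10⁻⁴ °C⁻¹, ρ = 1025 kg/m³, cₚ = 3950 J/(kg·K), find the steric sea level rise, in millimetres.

Δh = αQ/(ρcₚ) = 2.3×10⁻⁴ × 2.7×10⁹ / (1025 × 3950) ≈ 0.15338 m

Δh = 150 mm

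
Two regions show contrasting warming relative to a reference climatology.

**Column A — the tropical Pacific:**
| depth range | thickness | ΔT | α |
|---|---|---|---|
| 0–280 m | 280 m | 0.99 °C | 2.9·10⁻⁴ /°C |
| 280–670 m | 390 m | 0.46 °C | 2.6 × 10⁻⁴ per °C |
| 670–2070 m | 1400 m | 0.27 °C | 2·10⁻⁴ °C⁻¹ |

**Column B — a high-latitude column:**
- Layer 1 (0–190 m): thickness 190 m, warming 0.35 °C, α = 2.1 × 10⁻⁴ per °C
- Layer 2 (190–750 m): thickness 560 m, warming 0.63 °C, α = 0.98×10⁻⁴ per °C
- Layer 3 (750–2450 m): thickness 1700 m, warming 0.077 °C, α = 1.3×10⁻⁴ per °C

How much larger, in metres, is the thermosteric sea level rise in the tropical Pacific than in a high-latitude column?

0.14 m larger

A 280 × 0.99 × 2.9×10⁻⁴ = 0.080388 m
A 280–670 m: 0.46 × 2.6×10⁻⁴ × 390 = 0.046644 m
A 2×10⁻⁴ × 1400 × 0.27 = 0.07560 m
A total: 0.202632 m
B 190 × 0.35 × 2.1×10⁻⁴ = 0.013965 m
B Layer 2: 560 × 0.98×10⁻⁴ × 0.63 = 0.0345744 m
B Layer 3: 1.3×10⁻⁴ × 1700 × 0.077 = 0.017017 m
B total: 0.0655564 m
Difference: 0.202632 − 0.0655564 = 0.1370756 m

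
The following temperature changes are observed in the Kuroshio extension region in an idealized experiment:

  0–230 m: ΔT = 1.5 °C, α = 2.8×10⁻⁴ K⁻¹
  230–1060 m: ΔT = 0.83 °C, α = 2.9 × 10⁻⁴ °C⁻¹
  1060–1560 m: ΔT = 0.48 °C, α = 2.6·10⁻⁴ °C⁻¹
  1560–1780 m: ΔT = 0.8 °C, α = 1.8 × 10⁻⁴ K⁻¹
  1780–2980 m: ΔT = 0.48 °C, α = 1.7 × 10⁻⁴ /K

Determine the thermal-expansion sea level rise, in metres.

Layer 1: 2.8×10⁻⁴ × 230 × 1.5 = 0.09660 m
Layer 2: 830 × 0.83 × 2.9×10⁻⁴ = 0.199781 m
2.6×10⁻⁴ × 500 × 0.48 = 0.06240 m
0.8 × 1.8×10⁻⁴ × 220 = 0.03168 m
Layer 5: 0.48 × 1.7×10⁻⁴ × 1200 = 0.09792 m
Δh = 0.09660 + 0.199781 + 0.06240 + 0.03168 + 0.09792 = 0.488381 m

0.488 m of thermosteric rise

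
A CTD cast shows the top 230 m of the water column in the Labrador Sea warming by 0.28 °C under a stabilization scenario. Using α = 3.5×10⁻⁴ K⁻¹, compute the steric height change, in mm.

Δh = αΔT·H = 3.5×10⁻⁴ × 0.28 × 230 = 0.02254 m

23 mm of thermosteric rise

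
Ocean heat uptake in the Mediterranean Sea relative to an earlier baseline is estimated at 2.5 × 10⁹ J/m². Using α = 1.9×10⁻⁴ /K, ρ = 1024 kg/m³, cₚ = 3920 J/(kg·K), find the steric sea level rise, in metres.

Δh = αQ/(ρcₚ) = 1.9×10⁻⁴ × 2.5×10⁹ / (1024 × 3920) ≈ 0.11833 m

0.118 m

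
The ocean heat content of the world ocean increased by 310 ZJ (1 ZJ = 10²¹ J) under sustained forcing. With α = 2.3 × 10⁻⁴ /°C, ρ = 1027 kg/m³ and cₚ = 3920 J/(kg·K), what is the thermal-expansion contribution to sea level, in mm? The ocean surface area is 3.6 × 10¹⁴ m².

Per unit area: Q = 310×10²¹ / (3.6×10¹⁴) ≈ 8.611×10⁸ J/m²
Δh = αQ/(ρcₚ) = 2.3×10⁻⁴ × 8.611×10⁸ / (1027 × 3920) ≈ 0.049195 m

about 49.2 mm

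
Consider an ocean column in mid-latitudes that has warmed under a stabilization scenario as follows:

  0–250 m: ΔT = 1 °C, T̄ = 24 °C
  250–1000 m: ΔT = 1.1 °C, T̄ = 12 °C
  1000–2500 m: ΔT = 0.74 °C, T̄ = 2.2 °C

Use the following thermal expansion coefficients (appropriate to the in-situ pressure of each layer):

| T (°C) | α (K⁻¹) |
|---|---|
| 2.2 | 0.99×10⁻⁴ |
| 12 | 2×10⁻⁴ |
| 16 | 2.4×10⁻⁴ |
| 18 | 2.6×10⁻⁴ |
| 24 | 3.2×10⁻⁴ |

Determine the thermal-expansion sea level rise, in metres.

Layer 1 at 24 °C → α = 3.2×10⁻⁴ K⁻¹
Layer 2 at 12 °C → α = 2×10⁻⁴ K⁻¹
Layer 3 at 2.2 °C → α = 0.99×10⁻⁴ K⁻¹
3.2×10⁻⁴ × 250 × 1 = 0.08000 m
2×10⁻⁴ × 1.1 × 750 = 0.16500 m
1000–2500 m: 0.99×10⁻⁴ × 0.74 × 1500 = 0.10989 m
Δh = 0.08000 + 0.16500 + 0.10989 = 0.35489 m ≈ 0.355 m

0.355 m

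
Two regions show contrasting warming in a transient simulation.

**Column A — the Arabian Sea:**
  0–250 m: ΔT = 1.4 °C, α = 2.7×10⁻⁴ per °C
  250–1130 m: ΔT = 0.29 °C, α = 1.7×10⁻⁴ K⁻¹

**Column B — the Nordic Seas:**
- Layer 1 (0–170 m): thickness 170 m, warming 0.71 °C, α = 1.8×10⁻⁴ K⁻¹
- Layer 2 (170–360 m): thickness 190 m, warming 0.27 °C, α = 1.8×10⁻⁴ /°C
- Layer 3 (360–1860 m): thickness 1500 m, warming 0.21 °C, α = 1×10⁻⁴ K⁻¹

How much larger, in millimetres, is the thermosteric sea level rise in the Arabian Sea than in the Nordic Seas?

A 0–250 m: 250 × 2.7×10⁻⁴ × 1.4 = 0.09450 m
A 250–1130 m: 880 × 0.29 × 1.7×10⁻⁴ = 0.043384 m
A total: 0.137884 m
B 0.71 × 170 × 1.8×10⁻⁴ = 0.021726 m
B Layer 2: 0.27 × 1.8×10⁻⁴ × 190 = 0.009234 m
B Layer 3: 1500 × 1×10⁻⁴ × 0.21 = 0.03150 m
B total: 0.06246 m
Difference: 0.137884 − 0.06246 = 0.075424 m

75 mm larger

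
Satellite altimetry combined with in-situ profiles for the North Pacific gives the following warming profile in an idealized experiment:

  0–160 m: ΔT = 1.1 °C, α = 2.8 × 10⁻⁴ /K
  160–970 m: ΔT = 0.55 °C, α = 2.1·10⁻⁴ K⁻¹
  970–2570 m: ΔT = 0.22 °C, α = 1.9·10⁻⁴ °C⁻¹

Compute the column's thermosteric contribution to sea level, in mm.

Layer 1: 1.1 × 160 × 2.8×10⁻⁴ = 0.04928 m
0.55 × 2.1×10⁻⁴ × 810 = 0.093555 m
1.9×10⁻⁴ × 1600 × 0.22 = 0.06688 m
Δh = 0.04928 + 0.093555 + 0.06688 = 0.209715 m

Δh ≈ 210 mm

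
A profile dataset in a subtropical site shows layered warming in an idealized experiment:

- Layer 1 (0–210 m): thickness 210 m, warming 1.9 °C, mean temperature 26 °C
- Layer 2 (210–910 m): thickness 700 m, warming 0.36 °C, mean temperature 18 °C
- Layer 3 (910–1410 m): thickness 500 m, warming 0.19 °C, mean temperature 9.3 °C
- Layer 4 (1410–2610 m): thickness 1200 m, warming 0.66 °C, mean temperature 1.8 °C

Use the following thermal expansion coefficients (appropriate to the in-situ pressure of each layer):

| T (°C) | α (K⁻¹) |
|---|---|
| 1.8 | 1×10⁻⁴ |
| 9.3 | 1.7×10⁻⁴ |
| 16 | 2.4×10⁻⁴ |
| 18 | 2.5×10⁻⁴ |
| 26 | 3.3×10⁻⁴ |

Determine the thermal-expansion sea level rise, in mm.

Layer 1 at 26 °C → α = 3.3×10⁻⁴ K⁻¹
Layer 2 at 18 °C → α = 2.5×10⁻⁴ K⁻¹
Layer 3 at 9.3 °C → α = 1.7×10⁻⁴ K⁻¹
Layer 4 at 1.8 °C → α = 1×10⁻⁴ K⁻¹
0–210 m: 3.3×10⁻⁴ × 1.9 × 210 = 0.13167 m
Layer 2: 2.5×10⁻⁴ × 0.36 × 700 = 0.06300 m
0.19 × 500 × 1.7×10⁻⁴ = 0.01615 m
1410–2610 m: 1200 × 0.66 × 1×10⁻⁴ = 0.07920 m
Δh = 0.13167 + 0.06300 + 0.01615 + 0.07920 = 0.29002 m ≈ 290 mm

Δh ≈ 290 mm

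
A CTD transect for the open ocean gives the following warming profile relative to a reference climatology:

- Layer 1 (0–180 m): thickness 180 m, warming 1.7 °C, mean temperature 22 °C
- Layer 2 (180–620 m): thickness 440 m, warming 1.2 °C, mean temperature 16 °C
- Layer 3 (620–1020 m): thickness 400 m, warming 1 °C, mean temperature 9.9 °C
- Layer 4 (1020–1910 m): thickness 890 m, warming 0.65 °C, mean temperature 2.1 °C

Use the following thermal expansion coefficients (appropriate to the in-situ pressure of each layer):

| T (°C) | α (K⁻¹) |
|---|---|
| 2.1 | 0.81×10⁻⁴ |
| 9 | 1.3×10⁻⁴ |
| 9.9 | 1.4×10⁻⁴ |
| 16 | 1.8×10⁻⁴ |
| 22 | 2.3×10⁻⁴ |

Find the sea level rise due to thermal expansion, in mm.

270 mm of thermosteric rise

Layer 1 at 22 °C → α = 2.3×10⁻⁴ K⁻¹
Layer 2 at 16 °C → α = 1.8×10⁻⁴ K⁻¹
Layer 3 at 9.9 °C → α = 1.4×10⁻⁴ K⁻¹
Layer 4 at 2.1 °C → α = 0.81×10⁻⁴ K⁻¹
Layer 1: 180 × 1.7 × 2.3×10⁻⁴ = 0.07038 m
1.2 × 440 × 1.8×10⁻⁴ = 0.09504 m
Layer 3: 1 × 1.4×10⁻⁴ × 400 = 0.05600 m
890 × 0.65 × 0.81×10⁻⁴ = 0.0468585 m
Δh = 0.07038 + 0.09504 + 0.05600 + 0.0468585 = 0.2682785 m ≈ 270 mm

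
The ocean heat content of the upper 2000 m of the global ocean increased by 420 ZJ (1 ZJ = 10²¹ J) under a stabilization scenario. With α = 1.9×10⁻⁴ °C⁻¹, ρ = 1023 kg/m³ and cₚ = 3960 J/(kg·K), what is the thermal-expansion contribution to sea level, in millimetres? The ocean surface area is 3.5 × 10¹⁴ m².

Δh ≈ 56.3 mm

Per unit area: Q = 420×10²¹ / (3.5×10¹⁴) = 1.2×10⁹ J/m²
Δh = αQ/(ρcₚ) = 1.9×10⁻⁴ × 1.2×10⁹ / (1023 × 3960) ≈ 0.056281 m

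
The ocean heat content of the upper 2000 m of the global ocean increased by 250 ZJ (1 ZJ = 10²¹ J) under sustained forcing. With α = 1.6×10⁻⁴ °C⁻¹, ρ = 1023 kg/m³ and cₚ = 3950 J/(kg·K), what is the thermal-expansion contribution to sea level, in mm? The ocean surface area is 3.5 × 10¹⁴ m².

Δh = 28 mm

Per unit area: Q = 250×10²¹ / (3.5×10¹⁴) ≈ 7.143×10⁸ J/m²
Δh = αQ/(ρcₚ) = 1.6×10⁻⁴ × 7.143×10⁸ / (1023 × 3950) ≈ 0.028283 m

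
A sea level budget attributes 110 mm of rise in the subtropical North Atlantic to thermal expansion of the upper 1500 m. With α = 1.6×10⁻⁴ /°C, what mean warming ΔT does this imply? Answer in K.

ΔT = Δh/(αH) = 0.11 / (1.6×10⁻⁴ × 1500) ≈ 0.4583 K

ΔT ≈ 0.458 K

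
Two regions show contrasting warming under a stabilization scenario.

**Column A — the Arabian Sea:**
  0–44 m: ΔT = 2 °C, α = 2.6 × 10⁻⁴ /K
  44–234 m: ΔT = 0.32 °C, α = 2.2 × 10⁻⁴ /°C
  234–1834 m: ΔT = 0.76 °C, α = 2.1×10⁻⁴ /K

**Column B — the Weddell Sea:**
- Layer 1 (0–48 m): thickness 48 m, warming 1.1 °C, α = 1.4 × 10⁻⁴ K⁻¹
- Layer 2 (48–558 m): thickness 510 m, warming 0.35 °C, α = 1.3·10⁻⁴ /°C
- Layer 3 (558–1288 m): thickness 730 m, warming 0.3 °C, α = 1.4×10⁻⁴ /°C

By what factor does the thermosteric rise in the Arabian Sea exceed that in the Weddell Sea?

A Layer 1: 2.6×10⁻⁴ × 2 × 44 = 0.02288 m
A Layer 2: 0.32 × 190 × 2.2×10⁻⁴ = 0.013376 m
A Layer 3: 1600 × 2.1×10⁻⁴ × 0.76 = 0.25536 m
A total: 0.291616 m
B 1.4×10⁻⁴ × 48 × 1.1 = 0.007392 m
B 1.3×10⁻⁴ × 510 × 0.35 = 0.023205 m
B 558–1288 m: 1.4×10⁻⁴ × 730 × 0.3 = 0.03066 m
B total: 0.061257 m
Ratio: 0.291616 / 0.061257 ≈ 4.761

4.76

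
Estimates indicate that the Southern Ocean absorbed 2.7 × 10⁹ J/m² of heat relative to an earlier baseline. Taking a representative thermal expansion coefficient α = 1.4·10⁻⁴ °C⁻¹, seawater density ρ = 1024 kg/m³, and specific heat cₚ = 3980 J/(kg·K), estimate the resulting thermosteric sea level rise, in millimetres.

about 92.7 mm

Δh = αQ/(ρcₚ) = 1.4×10⁻⁴ × 2.7×10⁹ / (1024 × 3980) ≈ 0.092749 m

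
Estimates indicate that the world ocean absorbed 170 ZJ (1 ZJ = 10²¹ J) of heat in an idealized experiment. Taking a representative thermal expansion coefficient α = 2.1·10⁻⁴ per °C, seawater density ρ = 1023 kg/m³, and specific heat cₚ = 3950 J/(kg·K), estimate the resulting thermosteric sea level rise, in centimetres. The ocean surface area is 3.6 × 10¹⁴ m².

Per unit area: Q = 170×10²¹ / (3.6×10¹⁴) ≈ 4.722×10⁸ J/m²
Δh = αQ/(ρcₚ) = 2.1×10⁻⁴ × 4.722×10⁸ / (1023 × 3950) ≈ 0.02454 m

Δh ≈ 2.45 cm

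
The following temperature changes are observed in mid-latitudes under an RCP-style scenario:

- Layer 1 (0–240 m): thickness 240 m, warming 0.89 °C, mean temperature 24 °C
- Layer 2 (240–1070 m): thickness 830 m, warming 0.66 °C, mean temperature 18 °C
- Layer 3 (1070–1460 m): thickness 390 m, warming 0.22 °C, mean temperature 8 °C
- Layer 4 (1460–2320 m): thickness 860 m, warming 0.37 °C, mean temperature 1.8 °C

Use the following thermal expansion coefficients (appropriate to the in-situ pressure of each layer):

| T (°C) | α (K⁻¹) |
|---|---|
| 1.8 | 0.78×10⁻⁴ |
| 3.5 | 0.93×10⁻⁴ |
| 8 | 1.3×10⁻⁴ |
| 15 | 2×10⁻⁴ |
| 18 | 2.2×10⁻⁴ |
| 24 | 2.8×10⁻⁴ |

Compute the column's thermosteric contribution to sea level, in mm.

Layer 1 at 24 °C → α = 2.8×10⁻⁴ K⁻¹
Layer 2 at 18 °C → α = 2.2×10⁻⁴ K⁻¹
Layer 3 at 8 °C → α = 1.3×10⁻⁴ K⁻¹
Layer 4 at 1.8 °C → α = 0.78×10⁻⁴ K⁻¹
0–240 m: 0.89 × 240 × 2.8×10⁻⁴ = 0.059808 m
240–1070 m: 0.66 × 2.2×10⁻⁴ × 830 = 0.120516 m
0.22 × 1.3×10⁻⁴ × 390 = 0.011154 m
0.78×10⁻⁴ × 860 × 0.37 = 0.0248196 m
Δh = 0.059808 + 0.120516 + 0.011154 + 0.0248196 = 0.2162976 m ≈ 216 mm

216 mm of thermosteric rise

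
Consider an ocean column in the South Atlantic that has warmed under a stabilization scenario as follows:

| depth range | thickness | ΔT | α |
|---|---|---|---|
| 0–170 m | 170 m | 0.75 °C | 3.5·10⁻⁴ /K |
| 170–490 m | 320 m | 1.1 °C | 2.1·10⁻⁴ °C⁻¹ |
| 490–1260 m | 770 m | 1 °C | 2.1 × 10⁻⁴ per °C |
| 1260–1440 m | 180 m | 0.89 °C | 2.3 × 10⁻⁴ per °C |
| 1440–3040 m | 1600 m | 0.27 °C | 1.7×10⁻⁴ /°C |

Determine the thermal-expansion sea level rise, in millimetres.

Layer 1: 0.75 × 3.5×10⁻⁴ × 170 = 0.044625 m
Layer 2: 2.1×10⁻⁴ × 1.1 × 320 = 0.07392 m
490–1260 m: 1 × 770 × 2.1×10⁻⁴ = 0.16170 m
1260–1440 m: 0.89 × 180 × 2.3×10⁻⁴ = 0.036846 m
1440–3040 m: 1.7×10⁻⁴ × 0.27 × 1600 = 0.07344 m
Δh = 0.044625 + 0.07392 + 0.16170 + 0.036846 + 0.07344 = 0.390531 m ≈ 390 mm

Δh ≈ 390 mm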